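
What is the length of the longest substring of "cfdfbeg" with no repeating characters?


Input: "cfdfbeg"
Sliding window (track last position of each char):
  Position 0 ('c'): window [0,0] length 1 -- new best
  Position 1 ('f'): window [0,1] length 2 -- new best
  Position 2 ('d'): window [0,2] length 3 -- new best
  Position 3 ('f'): repeat (last at 1), move window start to 2
  Position 3 ('f'): window [2,3] length 2
  Position 4 ('b'): window [2,4] length 3
  Position 5 ('e'): window [2,5] length 4 -- new best
  Position 6 ('g'): window [2,6] length 5 -- new best
Longest substring with no repeats: "dfbeg" with length 5

5


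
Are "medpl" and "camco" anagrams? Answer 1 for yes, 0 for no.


Strings: "medpl", "camco"
Sorted first:  delmp
Sorted second: accmo
Differ at position 0: 'd' vs 'a' => not anagrams

0


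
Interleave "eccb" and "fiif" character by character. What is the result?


Interleaving "eccb" and "fiif":
  Position 0: 'e' from first, 'f' from second => "ef"
  Position 1: 'c' from first, 'i' from second => "ci"
  Position 2: 'c' from first, 'i' from second => "ci"
  Position 3: 'b' from first, 'f' from second => "bf"
Result: efcicibf

efcicibf


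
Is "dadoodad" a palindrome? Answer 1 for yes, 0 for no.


Input: dadoodad
Reversed: dadoodad
  Compare pos 0 ('d') with pos 7 ('d'): match
  Compare pos 1 ('a') with pos 6 ('a'): match
  Compare pos 2 ('d') with pos 5 ('d'): match
  Compare pos 3 ('o') with pos 4 ('o'): match
Result: palindrome

1


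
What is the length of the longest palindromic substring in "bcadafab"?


Input: "bcadafab"
Checking substrings for palindromes:
  [2:5] "ada" (len 3) => palindrome
  [4:7] "afa" (len 3) => palindrome
Longest palindromic substring: "ada" with length 3

3


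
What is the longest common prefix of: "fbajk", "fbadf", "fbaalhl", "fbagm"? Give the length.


Words: fbajk, fbadf, fbaalhl, fbagm
  Position 0: all 'f' => match
  Position 1: all 'b' => match
  Position 2: all 'a' => match
  Position 3: ('j', 'd', 'a', 'g') => mismatch, stop
LCP = "fba" (length 3)

3


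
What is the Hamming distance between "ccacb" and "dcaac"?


Comparing "ccacb" and "dcaac" position by position:
  Position 0: 'c' vs 'd' => differ
  Position 1: 'c' vs 'c' => same
  Position 2: 'a' vs 'a' => same
  Position 3: 'c' vs 'a' => differ
  Position 4: 'b' vs 'c' => differ
Total differences (Hamming distance): 3

3


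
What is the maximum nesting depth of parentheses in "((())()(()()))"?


Input: "((())()(()()))"
Tracking depth:
  Position 0 '(': depth becomes 1
  Position 1 '(': depth becomes 2
  Position 2 '(': depth becomes 3
  Position 3 ')': depth becomes 2
  Position 4 ')': depth becomes 1
  Position 5 '(': depth becomes 2
  Position 6 ')': depth becomes 1
  Position 7 '(': depth becomes 2
  Position 8 '(': depth becomes 3
  Position 9 ')': depth becomes 2
  Position 10 '(': depth becomes 3
  Position 11 ')': depth becomes 2
  Position 12 ')': depth becomes 1
  Position 13 ')': depth becomes 0
Maximum depth reached: 3

3


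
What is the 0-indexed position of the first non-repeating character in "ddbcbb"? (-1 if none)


Input: ddbcbb
Character frequencies:
  'b': 3
  'c': 1
  'd': 2
Scanning left to right for freq == 1:
  Position 0 ('d'): freq=2, skip
  Position 1 ('d'): freq=2, skip
  Position 2 ('b'): freq=3, skip
  Position 3 ('c'): unique! => answer = 3

3


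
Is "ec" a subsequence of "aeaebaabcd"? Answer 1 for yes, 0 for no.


Check if "ec" is a subsequence of "aeaebaabcd"
Greedy scan:
  Position 0 ('a'): no match needed
  Position 1 ('e'): matches sub[0] = 'e'
  Position 2 ('a'): no match needed
  Position 3 ('e'): no match needed
  Position 4 ('b'): no match needed
  Position 5 ('a'): no match needed
  Position 6 ('a'): no match needed
  Position 7 ('b'): no match needed
  Position 8 ('c'): matches sub[1] = 'c'
  Position 9 ('d'): no match needed
All 2 characters matched => is a subsequence

1


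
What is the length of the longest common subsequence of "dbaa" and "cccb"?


LCS of "dbaa" and "cccb"
DP table:
           c    c    c    b
      0    0    0    0    0
  d   0    0    0    0    0
  b   0    0    0    0    1
  a   0    0    0    0    1
  a   0    0    0    0    1
LCS length = dp[4][4] = 1

1


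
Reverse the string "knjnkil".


Input: knjnkil
Reading characters right to left:
  Position 6: 'l'
  Position 5: 'i'
  Position 4: 'k'
  Position 3: 'n'
  Position 2: 'j'
  Position 1: 'n'
  Position 0: 'k'
Reversed: liknjnk

liknjnk


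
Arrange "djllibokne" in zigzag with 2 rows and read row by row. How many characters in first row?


Zigzag "djllibokne" into 2 rows:
Placing characters:
  'd' => row 0
  'j' => row 1
  'l' => row 0
  'l' => row 1
  'i' => row 0
  'b' => row 1
  'o' => row 0
  'k' => row 1
  'n' => row 0
  'e' => row 1
Rows:
  Row 0: "dlion"
  Row 1: "jlbke"
First row length: 5

5


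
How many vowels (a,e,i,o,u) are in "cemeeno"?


Input: cemeeno
Checking each character:
  'c' at position 0: consonant
  'e' at position 1: vowel (running total: 1)
  'm' at position 2: consonant
  'e' at position 3: vowel (running total: 2)
  'e' at position 4: vowel (running total: 3)
  'n' at position 5: consonant
  'o' at position 6: vowel (running total: 4)
Total vowels: 4

4


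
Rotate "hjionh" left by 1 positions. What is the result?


Input: "hjionh", rotate left by 1
First 1 characters: "h"
Remaining characters: "jionh"
Concatenate remaining + first: "jionh" + "h" = "jionhh"

jionhh


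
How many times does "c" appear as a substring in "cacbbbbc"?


Searching for "c" in "cacbbbbc"
Scanning each position:
  Position 0: "c" => MATCH
  Position 1: "a" => no
  Position 2: "c" => MATCH
  Position 3: "b" => no
  Position 4: "b" => no
  Position 5: "b" => no
  Position 6: "b" => no
  Position 7: "c" => MATCH
Total occurrences: 3

3


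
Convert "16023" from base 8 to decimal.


Input: "16023" in base 8
Positional expansion:
  Digit '1' (value 1) x 8^4 = 4096
  Digit '6' (value 6) x 8^3 = 3072
  Digit '0' (value 0) x 8^2 = 0
  Digit '2' (value 2) x 8^1 = 16
  Digit '3' (value 3) x 8^0 = 3
Sum = 7187

7187


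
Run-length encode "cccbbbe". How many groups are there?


Input: cccbbbe
Scanning for consecutive runs:
  Group 1: 'c' x 3 (positions 0-2)
  Group 2: 'b' x 3 (positions 3-5)
  Group 3: 'e' x 1 (positions 6-6)
Total groups: 3

3


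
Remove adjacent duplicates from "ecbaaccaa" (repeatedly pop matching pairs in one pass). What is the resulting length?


Input: ecbaaccaa
Stack-based adjacent duplicate removal:
  Read 'e': push. Stack: e
  Read 'c': push. Stack: ec
  Read 'b': push. Stack: ecb
  Read 'a': push. Stack: ecba
  Read 'a': matches stack top 'a' => pop. Stack: ecb
  Read 'c': push. Stack: ecbc
  Read 'c': matches stack top 'c' => pop. Stack: ecb
  Read 'a': push. Stack: ecba
  Read 'a': matches stack top 'a' => pop. Stack: ecb
Final stack: "ecb" (length 3)

3


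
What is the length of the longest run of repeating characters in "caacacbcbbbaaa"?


Input: "caacacbcbbbaaa"
Scanning for longest run:
  Position 1 ('a'): new char, reset run to 1
  Position 2 ('a'): continues run of 'a', length=2
  Position 3 ('c'): new char, reset run to 1
  Position 4 ('a'): new char, reset run to 1
  Position 5 ('c'): new char, reset run to 1
  Position 6 ('b'): new char, reset run to 1
  Position 7 ('c'): new char, reset run to 1
  Position 8 ('b'): new char, reset run to 1
  Position 9 ('b'): continues run of 'b', length=2
  Position 10 ('b'): continues run of 'b', length=3
  Position 11 ('a'): new char, reset run to 1
  Position 12 ('a'): continues run of 'a', length=2
  Position 13 ('a'): continues run of 'a', length=3
Longest run: 'b' with length 3

3


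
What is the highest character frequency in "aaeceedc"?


Input: aaeceedc
Character counts:
  'a': 2
  'c': 2
  'd': 1
  'e': 3
Maximum frequency: 3

3


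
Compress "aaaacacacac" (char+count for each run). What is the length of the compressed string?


Input: aaaacacacac
Runs:
  'a' x 4 => "a4"
  'c' x 1 => "c1"
  'a' x 1 => "a1"
  'c' x 1 => "c1"
  'a' x 1 => "a1"
  'c' x 1 => "c1"
  'a' x 1 => "a1"
  'c' x 1 => "c1"
Compressed: "a4c1a1c1a1c1a1c1"
Compressed length: 16

16


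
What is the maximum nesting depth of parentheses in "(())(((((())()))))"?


Input: "(())(((((())()))))"
Tracking depth:
  Position 0 '(': depth becomes 1
  Position 1 '(': depth becomes 2
  Position 2 ')': depth becomes 1
  Position 3 ')': depth becomes 0
  Position 4 '(': depth becomes 1
  Position 5 '(': depth becomes 2
  Position 6 '(': depth becomes 3
  Position 7 '(': depth becomes 4
  Position 8 '(': depth becomes 5
  Position 9 '(': depth becomes 6
  Position 10 ')': depth becomes 5
  Position 11 ')': depth becomes 4
  Position 12 '(': depth becomes 5
  Position 13 ')': depth becomes 4
  Position 14 ')': depth becomes 3
  Position 15 ')': depth becomes 2
  Position 16 ')': depth becomes 1
  Position 17 ')': depth becomes 0
Maximum depth reached: 6

6


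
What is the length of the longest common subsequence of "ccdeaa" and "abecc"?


LCS of "ccdeaa" and "abecc"
DP table:
           a    b    e    c    c
      0    0    0    0    0    0
  c   0    0    0    0    1    1
  c   0    0    0    0    1    2
  d   0    0    0    0    1    2
  e   0    0    0    1    1    2
  a   0    1    1    1    1    2
  a   0    1    1    1    1    2
LCS length = dp[6][5] = 2

2


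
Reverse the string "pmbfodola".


Input: pmbfodola
Reading characters right to left:
  Position 8: 'a'
  Position 7: 'l'
  Position 6: 'o'
  Position 5: 'd'
  Position 4: 'o'
  Position 3: 'f'
  Position 2: 'b'
  Position 1: 'm'
  Position 0: 'p'
Reversed: alodofbmp

alodofbmp


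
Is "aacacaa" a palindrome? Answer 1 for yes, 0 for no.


Input: aacacaa
Reversed: aacacaa
  Compare pos 0 ('a') with pos 6 ('a'): match
  Compare pos 1 ('a') with pos 5 ('a'): match
  Compare pos 2 ('c') with pos 4 ('c'): match
Result: palindrome

1


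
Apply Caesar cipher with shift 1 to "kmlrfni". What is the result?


Caesar cipher: shift "kmlrfni" by 1
  'k' (pos 10) + 1 = pos 11 = 'l'
  'm' (pos 12) + 1 = pos 13 = 'n'
  'l' (pos 11) + 1 = pos 12 = 'm'
  'r' (pos 17) + 1 = pos 18 = 's'
  'f' (pos 5) + 1 = pos 6 = 'g'
  'n' (pos 13) + 1 = pos 14 = 'o'
  'i' (pos 8) + 1 = pos 9 = 'j'
Result: lnmsgoj

lnmsgoj


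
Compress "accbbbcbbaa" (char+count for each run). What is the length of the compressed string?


Input: accbbbcbbaa
Runs:
  'a' x 1 => "a1"
  'c' x 2 => "c2"
  'b' x 3 => "b3"
  'c' x 1 => "c1"
  'b' x 2 => "b2"
  'a' x 2 => "a2"
Compressed: "a1c2b3c1b2a2"
Compressed length: 12

12


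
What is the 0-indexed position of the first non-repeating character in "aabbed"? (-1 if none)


Input: aabbed
Character frequencies:
  'a': 2
  'b': 2
  'd': 1
  'e': 1
Scanning left to right for freq == 1:
  Position 0 ('a'): freq=2, skip
  Position 1 ('a'): freq=2, skip
  Position 2 ('b'): freq=2, skip
  Position 3 ('b'): freq=2, skip
  Position 4 ('e'): unique! => answer = 4

4


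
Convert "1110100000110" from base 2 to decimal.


Input: "1110100000110" in base 2
Positional expansion:
  Digit '1' (value 1) x 2^12 = 4096
  Digit '1' (value 1) x 2^11 = 2048
  Digit '1' (value 1) x 2^10 = 1024
  Digit '0' (value 0) x 2^9 = 0
  Digit '1' (value 1) x 2^8 = 256
  Digit '0' (value 0) x 2^7 = 0
  Digit '0' (value 0) x 2^6 = 0
  Digit '0' (value 0) x 2^5 = 0
  Digit '0' (value 0) x 2^4 = 0
  Digit '0' (value 0) x 2^3 = 0
  Digit '1' (value 1) x 2^2 = 4
  Digit '1' (value 1) x 2^1 = 2
  Digit '0' (value 0) x 2^0 = 0
Sum = 7430

7430


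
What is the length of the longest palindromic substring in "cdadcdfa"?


Input: "cdadcdfa"
Checking substrings for palindromes:
  [0:5] "cdadc" (len 5) => palindrome
  [1:4] "dad" (len 3) => palindrome
  [3:6] "dcd" (len 3) => palindrome
Longest palindromic substring: "cdadc" with length 5

5


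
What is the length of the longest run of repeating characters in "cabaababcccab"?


Input: "cabaababcccab"
Scanning for longest run:
  Position 1 ('a'): new char, reset run to 1
  Position 2 ('b'): new char, reset run to 1
  Position 3 ('a'): new char, reset run to 1
  Position 4 ('a'): continues run of 'a', length=2
  Position 5 ('b'): new char, reset run to 1
  Position 6 ('a'): new char, reset run to 1
  Position 7 ('b'): new char, reset run to 1
  Position 8 ('c'): new char, reset run to 1
  Position 9 ('c'): continues run of 'c', length=2
  Position 10 ('c'): continues run of 'c', length=3
  Position 11 ('a'): new char, reset run to 1
  Position 12 ('b'): new char, reset run to 1
Longest run: 'c' with length 3

3


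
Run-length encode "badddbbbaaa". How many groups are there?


Input: badddbbbaaa
Scanning for consecutive runs:
  Group 1: 'b' x 1 (positions 0-0)
  Group 2: 'a' x 1 (positions 1-1)
  Group 3: 'd' x 3 (positions 2-4)
  Group 4: 'b' x 3 (positions 5-7)
  Group 5: 'a' x 3 (positions 8-10)
Total groups: 5

5


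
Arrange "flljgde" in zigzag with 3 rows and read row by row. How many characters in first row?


Zigzag "flljgde" into 3 rows:
Placing characters:
  'f' => row 0
  'l' => row 1
  'l' => row 2
  'j' => row 1
  'g' => row 0
  'd' => row 1
  'e' => row 2
Rows:
  Row 0: "fg"
  Row 1: "ljd"
  Row 2: "le"
First row length: 2

2


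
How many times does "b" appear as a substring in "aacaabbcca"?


Searching for "b" in "aacaabbcca"
Scanning each position:
  Position 0: "a" => no
  Position 1: "a" => no
  Position 2: "c" => no
  Position 3: "a" => no
  Position 4: "a" => no
  Position 5: "b" => MATCH
  Position 6: "b" => MATCH
  Position 7: "c" => no
  Position 8: "c" => no
  Position 9: "a" => no
Total occurrences: 2

2


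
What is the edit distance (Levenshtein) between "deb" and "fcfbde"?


Computing edit distance: "deb" -> "fcfbde"
DP table:
           f    c    f    b    d    e
      0    1    2    3    4    5    6
  d   1    1    2    3    4    4    5
  e   2    2    2    3    4    5    4
  b   3    3    3    3    3    4    5
Edit distance = dp[3][6] = 5

5


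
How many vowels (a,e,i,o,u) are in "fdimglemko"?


Input: fdimglemko
Checking each character:
  'f' at position 0: consonant
  'd' at position 1: consonant
  'i' at position 2: vowel (running total: 1)
  'm' at position 3: consonant
  'g' at position 4: consonant
  'l' at position 5: consonant
  'e' at position 6: vowel (running total: 2)
  'm' at position 7: consonant
  'k' at position 8: consonant
  'o' at position 9: vowel (running total: 3)
Total vowels: 3

3


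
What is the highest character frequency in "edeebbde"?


Input: edeebbde
Character counts:
  'b': 2
  'd': 2
  'e': 4
Maximum frequency: 4

4


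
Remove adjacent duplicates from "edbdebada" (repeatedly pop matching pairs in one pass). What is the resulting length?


Input: edbdebada
Stack-based adjacent duplicate removal:
  Read 'e': push. Stack: e
  Read 'd': push. Stack: ed
  Read 'b': push. Stack: edb
  Read 'd': push. Stack: edbd
  Read 'e': push. Stack: edbde
  Read 'b': push. Stack: edbdeb
  Read 'a': push. Stack: edbdeba
  Read 'd': push. Stack: edbdebad
  Read 'a': push. Stack: edbdebada
Final stack: "edbdebada" (length 9)

9


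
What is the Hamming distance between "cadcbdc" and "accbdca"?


Comparing "cadcbdc" and "accbdca" position by position:
  Position 0: 'c' vs 'a' => differ
  Position 1: 'a' vs 'c' => differ
  Position 2: 'd' vs 'c' => differ
  Position 3: 'c' vs 'b' => differ
  Position 4: 'b' vs 'd' => differ
  Position 5: 'd' vs 'c' => differ
  Position 6: 'c' vs 'a' => differ
Total differences (Hamming distance): 7

7


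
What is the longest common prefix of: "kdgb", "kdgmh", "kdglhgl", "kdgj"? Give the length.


Words: kdgb, kdgmh, kdglhgl, kdgj
  Position 0: all 'k' => match
  Position 1: all 'd' => match
  Position 2: all 'g' => match
  Position 3: ('b', 'm', 'l', 'j') => mismatch, stop
LCP = "kdg" (length 3)

3


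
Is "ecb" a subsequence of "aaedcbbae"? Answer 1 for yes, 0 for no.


Check if "ecb" is a subsequence of "aaedcbbae"
Greedy scan:
  Position 0 ('a'): no match needed
  Position 1 ('a'): no match needed
  Position 2 ('e'): matches sub[0] = 'e'
  Position 3 ('d'): no match needed
  Position 4 ('c'): matches sub[1] = 'c'
  Position 5 ('b'): matches sub[2] = 'b'
  Position 6 ('b'): no match needed
  Position 7 ('a'): no match needed
  Position 8 ('e'): no match needed
All 3 characters matched => is a subsequence

1


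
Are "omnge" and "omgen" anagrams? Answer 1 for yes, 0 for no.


Strings: "omnge", "omgen"
Sorted first:  egmno
Sorted second: egmno
Sorted forms match => anagrams

1


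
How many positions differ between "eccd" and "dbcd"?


Comparing "eccd" and "dbcd" position by position:
  Position 0: 'e' vs 'd' => DIFFER
  Position 1: 'c' vs 'b' => DIFFER
  Position 2: 'c' vs 'c' => same
  Position 3: 'd' vs 'd' => same
Positions that differ: 2

2


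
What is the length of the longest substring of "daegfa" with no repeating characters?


Input: "daegfa"
Sliding window (track last position of each char):
  Position 0 ('d'): window [0,0] length 1 -- new best
  Position 1 ('a'): window [0,1] length 2 -- new best
  Position 2 ('e'): window [0,2] length 3 -- new best
  Position 3 ('g'): window [0,3] length 4 -- new best
  Position 4 ('f'): window [0,4] length 5 -- new best
  Position 5 ('a'): repeat (last at 1), move window start to 2
  Position 5 ('a'): window [2,5] length 4
Longest substring with no repeats: "daegf" with length 5

5


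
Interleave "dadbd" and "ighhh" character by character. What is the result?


Interleaving "dadbd" and "ighhh":
  Position 0: 'd' from first, 'i' from second => "di"
  Position 1: 'a' from first, 'g' from second => "ag"
  Position 2: 'd' from first, 'h' from second => "dh"
  Position 3: 'b' from first, 'h' from second => "bh"
  Position 4: 'd' from first, 'h' from second => "dh"
Result: diagdhbhdh

diagdhbhdh


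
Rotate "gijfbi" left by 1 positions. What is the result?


Input: "gijfbi", rotate left by 1
First 1 characters: "g"
Remaining characters: "ijfbi"
Concatenate remaining + first: "ijfbi" + "g" = "ijfbig"

ijfbig


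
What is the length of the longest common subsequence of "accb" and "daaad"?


LCS of "accb" and "daaad"
DP table:
           d    a    a    a    d
      0    0    0    0    0    0
  a   0    0    1    1    1    1
  c   0    0    1    1    1    1
  c   0    0    1    1    1    1
  b   0    0    1    1    1    1
LCS length = dp[4][5] = 1

1


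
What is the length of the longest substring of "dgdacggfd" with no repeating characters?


Input: "dgdacggfd"
Sliding window (track last position of each char):
  Position 0 ('d'): window [0,0] length 1 -- new best
  Position 1 ('g'): window [0,1] length 2 -- new best
  Position 2 ('d'): repeat (last at 0), move window start to 1
  Position 2 ('d'): window [1,2] length 2
  Position 3 ('a'): window [1,3] length 3 -- new best
  Position 4 ('c'): window [1,4] length 4 -- new best
  Position 5 ('g'): repeat (last at 1), move window start to 2
  Position 5 ('g'): window [2,5] length 4
  Position 6 ('g'): repeat (last at 5), move window start to 6
  Position 6 ('g'): window [6,6] length 1
  Position 7 ('f'): window [6,7] length 2
  Position 8 ('d'): window [6,8] length 3
Longest substring with no repeats: "gdac" with length 4

4


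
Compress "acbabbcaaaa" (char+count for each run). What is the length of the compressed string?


Input: acbabbcaaaa
Runs:
  'a' x 1 => "a1"
  'c' x 1 => "c1"
  'b' x 1 => "b1"
  'a' x 1 => "a1"
  'b' x 2 => "b2"
  'c' x 1 => "c1"
  'a' x 4 => "a4"
Compressed: "a1c1b1a1b2c1a4"
Compressed length: 14

14


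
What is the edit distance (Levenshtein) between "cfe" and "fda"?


Computing edit distance: "cfe" -> "fda"
DP table:
           f    d    a
      0    1    2    3
  c   1    1    2    3
  f   2    1    2    3
  e   3    2    2    3
Edit distance = dp[3][3] = 3

3


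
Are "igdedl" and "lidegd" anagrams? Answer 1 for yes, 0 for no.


Strings: "igdedl", "lidegd"
Sorted first:  ddegil
Sorted second: ddegil
Sorted forms match => anagrams

1


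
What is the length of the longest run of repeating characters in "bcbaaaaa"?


Input: "bcbaaaaa"
Scanning for longest run:
  Position 1 ('c'): new char, reset run to 1
  Position 2 ('b'): new char, reset run to 1
  Position 3 ('a'): new char, reset run to 1
  Position 4 ('a'): continues run of 'a', length=2
  Position 5 ('a'): continues run of 'a', length=3
  Position 6 ('a'): continues run of 'a', length=4
  Position 7 ('a'): continues run of 'a', length=5
Longest run: 'a' with length 5

5


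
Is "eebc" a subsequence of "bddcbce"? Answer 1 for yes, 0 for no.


Check if "eebc" is a subsequence of "bddcbce"
Greedy scan:
  Position 0 ('b'): no match needed
  Position 1 ('d'): no match needed
  Position 2 ('d'): no match needed
  Position 3 ('c'): no match needed
  Position 4 ('b'): no match needed
  Position 5 ('c'): no match needed
  Position 6 ('e'): matches sub[0] = 'e'
Only matched 1/4 characters => not a subsequence

0


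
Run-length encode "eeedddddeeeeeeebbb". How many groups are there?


Input: eeedddddeeeeeeebbb
Scanning for consecutive runs:
  Group 1: 'e' x 3 (positions 0-2)
  Group 2: 'd' x 5 (positions 3-7)
  Group 3: 'e' x 7 (positions 8-14)
  Group 4: 'b' x 3 (positions 15-17)
Total groups: 4

4


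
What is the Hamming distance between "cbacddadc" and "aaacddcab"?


Comparing "cbacddadc" and "aaacddcab" position by position:
  Position 0: 'c' vs 'a' => differ
  Position 1: 'b' vs 'a' => differ
  Position 2: 'a' vs 'a' => same
  Position 3: 'c' vs 'c' => same
  Position 4: 'd' vs 'd' => same
  Position 5: 'd' vs 'd' => same
  Position 6: 'a' vs 'c' => differ
  Position 7: 'd' vs 'a' => differ
  Position 8: 'c' vs 'b' => differ
Total differences (Hamming distance): 5

5


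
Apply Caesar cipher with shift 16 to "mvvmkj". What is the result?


Caesar cipher: shift "mvvmkj" by 16
  'm' (pos 12) + 16 = pos 2 = 'c'
  'v' (pos 21) + 16 = pos 11 = 'l'
  'v' (pos 21) + 16 = pos 11 = 'l'
  'm' (pos 12) + 16 = pos 2 = 'c'
  'k' (pos 10) + 16 = pos 0 = 'a'
  'j' (pos 9) + 16 = pos 25 = 'z'
Result: cllcaz

cllcaz


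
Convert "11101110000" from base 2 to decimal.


Input: "11101110000" in base 2
Positional expansion:
  Digit '1' (value 1) x 2^10 = 1024
  Digit '1' (value 1) x 2^9 = 512
  Digit '1' (value 1) x 2^8 = 256
  Digit '0' (value 0) x 2^7 = 0
  Digit '1' (value 1) x 2^6 = 64
  Digit '1' (value 1) x 2^5 = 32
  Digit '1' (value 1) x 2^4 = 16
  Digit '0' (value 0) x 2^3 = 0
  Digit '0' (value 0) x 2^2 = 0
  Digit '0' (value 0) x 2^1 = 0
  Digit '0' (value 0) x 2^0 = 0
Sum = 1904

1904


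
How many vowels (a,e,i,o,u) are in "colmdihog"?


Input: colmdihog
Checking each character:
  'c' at position 0: consonant
  'o' at position 1: vowel (running total: 1)
  'l' at position 2: consonant
  'm' at position 3: consonant
  'd' at position 4: consonant
  'i' at position 5: vowel (running total: 2)
  'h' at position 6: consonant
  'o' at position 7: vowel (running total: 3)
  'g' at position 8: consonant
Total vowels: 3

3


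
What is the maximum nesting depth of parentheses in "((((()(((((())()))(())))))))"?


Input: "((((()(((((())()))(())))))))"
Tracking depth:
  Position 0 '(': depth becomes 1
  Position 1 '(': depth becomes 2
  Position 2 '(': depth becomes 3
  Position 3 '(': depth becomes 4
  Position 4 '(': depth becomes 5
  Position 5 ')': depth becomes 4
  Position 6 '(': depth becomes 5
  Position 7 '(': depth becomes 6
  Position 8 '(': depth becomes 7
  Position 9 '(': depth becomes 8
  Position 10 '(': depth becomes 9
  Position 11 '(': depth becomes 10
  Position 12 ')': depth becomes 9
  Position 13 ')': depth becomes 8
  Position 14 '(': depth becomes 9
  Position 15 ')': depth becomes 8
  Position 16 ')': depth becomes 7
  Position 17 ')': depth becomes 6
  Position 18 '(': depth becomes 7
  Position 19 '(': depth becomes 8
  Position 20 ')': depth becomes 7
  Position 21 ')': depth becomes 6
  Position 22 ')': depth becomes 5
  Position 23 ')': depth becomes 4
  Position 24 ')': depth becomes 3
  Position 25 ')': depth becomes 2
  Position 26 ')': depth becomes 1
  Position 27 ')': depth becomes 0
Maximum depth reached: 10

10


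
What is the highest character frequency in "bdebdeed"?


Input: bdebdeed
Character counts:
  'b': 2
  'd': 3
  'e': 3
Maximum frequency: 3

3


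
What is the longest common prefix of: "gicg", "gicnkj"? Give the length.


Words: gicg, gicnkj
  Position 0: all 'g' => match
  Position 1: all 'i' => match
  Position 2: all 'c' => match
  Position 3: ('g', 'n') => mismatch, stop
LCP = "gic" (length 3)

3


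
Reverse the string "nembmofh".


Input: nembmofh
Reading characters right to left:
  Position 7: 'h'
  Position 6: 'f'
  Position 5: 'o'
  Position 4: 'm'
  Position 3: 'b'
  Position 2: 'm'
  Position 1: 'e'
  Position 0: 'n'
Reversed: hfombmen

hfombmen


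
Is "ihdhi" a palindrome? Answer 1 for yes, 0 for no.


Input: ihdhi
Reversed: ihdhi
  Compare pos 0 ('i') with pos 4 ('i'): match
  Compare pos 1 ('h') with pos 3 ('h'): match
Result: palindrome

1


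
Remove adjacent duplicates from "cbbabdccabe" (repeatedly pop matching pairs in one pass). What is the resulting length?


Input: cbbabdccabe
Stack-based adjacent duplicate removal:
  Read 'c': push. Stack: c
  Read 'b': push. Stack: cb
  Read 'b': matches stack top 'b' => pop. Stack: c
  Read 'a': push. Stack: ca
  Read 'b': push. Stack: cab
  Read 'd': push. Stack: cabd
  Read 'c': push. Stack: cabdc
  Read 'c': matches stack top 'c' => pop. Stack: cabd
  Read 'a': push. Stack: cabda
  Read 'b': push. Stack: cabdab
  Read 'e': push. Stack: cabdabe
Final stack: "cabdabe" (length 7)

7


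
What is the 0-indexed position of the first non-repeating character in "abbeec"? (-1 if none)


Input: abbeec
Character frequencies:
  'a': 1
  'b': 2
  'c': 1
  'e': 2
Scanning left to right for freq == 1:
  Position 0 ('a'): unique! => answer = 0

0


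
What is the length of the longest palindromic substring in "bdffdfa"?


Input: "bdffdfa"
Checking substrings for palindromes:
  [1:5] "dffd" (len 4) => palindrome
  [3:6] "fdf" (len 3) => palindrome
  [2:4] "ff" (len 2) => palindrome
Longest palindromic substring: "dffd" with length 4

4


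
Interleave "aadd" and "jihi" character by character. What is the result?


Interleaving "aadd" and "jihi":
  Position 0: 'a' from first, 'j' from second => "aj"
  Position 1: 'a' from first, 'i' from second => "ai"
  Position 2: 'd' from first, 'h' from second => "dh"
  Position 3: 'd' from first, 'i' from second => "di"
Result: ajaidhdi

ajaidhdi


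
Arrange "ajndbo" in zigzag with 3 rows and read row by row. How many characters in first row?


Zigzag "ajndbo" into 3 rows:
Placing characters:
  'a' => row 0
  'j' => row 1
  'n' => row 2
  'd' => row 1
  'b' => row 0
  'o' => row 1
Rows:
  Row 0: "ab"
  Row 1: "jdo"
  Row 2: "n"
First row length: 2

2


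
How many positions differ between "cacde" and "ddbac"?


Comparing "cacde" and "ddbac" position by position:
  Position 0: 'c' vs 'd' => DIFFER
  Position 1: 'a' vs 'd' => DIFFER
  Position 2: 'c' vs 'b' => DIFFER
  Position 3: 'd' vs 'a' => DIFFER
  Position 4: 'e' vs 'c' => DIFFER
Positions that differ: 5

5


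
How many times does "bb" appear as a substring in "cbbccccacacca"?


Searching for "bb" in "cbbccccacacca"
Scanning each position:
  Position 0: "cb" => no
  Position 1: "bb" => MATCH
  Position 2: "bc" => no
  Position 3: "cc" => no
  Position 4: "cc" => no
  Position 5: "cc" => no
  Position 6: "ca" => no
  Position 7: "ac" => no
  Position 8: "ca" => no
  Position 9: "ac" => no
  Position 10: "cc" => no
  Position 11: "ca" => no
Total occurrences: 1

1


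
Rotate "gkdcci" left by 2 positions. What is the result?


Input: "gkdcci", rotate left by 2
First 2 characters: "gk"
Remaining characters: "dcci"
Concatenate remaining + first: "dcci" + "gk" = "dccigk"

dccigk


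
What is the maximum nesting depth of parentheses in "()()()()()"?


Input: "()()()()()"
Tracking depth:
  Position 0 '(': depth becomes 1
  Position 1 ')': depth becomes 0
  Position 2 '(': depth becomes 1
  Position 3 ')': depth becomes 0
  Position 4 '(': depth becomes 1
  Position 5 ')': depth becomes 0
  Position 6 '(': depth becomes 1
  Position 7 ')': depth becomes 0
  Position 8 '(': depth becomes 1
  Position 9 ')': depth becomes 0
Maximum depth reached: 1

1


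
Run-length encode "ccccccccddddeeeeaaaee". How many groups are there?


Input: ccccccccddddeeeeaaaee
Scanning for consecutive runs:
  Group 1: 'c' x 8 (positions 0-7)
  Group 2: 'd' x 4 (positions 8-11)
  Group 3: 'e' x 4 (positions 12-15)
  Group 4: 'a' x 3 (positions 16-18)
  Group 5: 'e' x 2 (positions 19-20)
Total groups: 5

5


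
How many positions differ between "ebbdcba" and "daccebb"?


Comparing "ebbdcba" and "daccebb" position by position:
  Position 0: 'e' vs 'd' => DIFFER
  Position 1: 'b' vs 'a' => DIFFER
  Position 2: 'b' vs 'c' => DIFFER
  Position 3: 'd' vs 'c' => DIFFER
  Position 4: 'c' vs 'e' => DIFFER
  Position 5: 'b' vs 'b' => same
  Position 6: 'a' vs 'b' => DIFFER
Positions that differ: 6

6


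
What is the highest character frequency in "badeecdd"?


Input: badeecdd
Character counts:
  'a': 1
  'b': 1
  'c': 1
  'd': 3
  'e': 2
Maximum frequency: 3

3


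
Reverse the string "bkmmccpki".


Input: bkmmccpki
Reading characters right to left:
  Position 8: 'i'
  Position 7: 'k'
  Position 6: 'p'
  Position 5: 'c'
  Position 4: 'c'
  Position 3: 'm'
  Position 2: 'm'
  Position 1: 'k'
  Position 0: 'b'
Reversed: ikpccmmkb

ikpccmmkb


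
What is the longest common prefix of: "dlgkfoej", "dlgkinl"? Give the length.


Words: dlgkfoej, dlgkinl
  Position 0: all 'd' => match
  Position 1: all 'l' => match
  Position 2: all 'g' => match
  Position 3: all 'k' => match
  Position 4: ('f', 'i') => mismatch, stop
LCP = "dlgk" (length 4)

4


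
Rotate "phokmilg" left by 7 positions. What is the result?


Input: "phokmilg", rotate left by 7
First 7 characters: "phokmil"
Remaining characters: "g"
Concatenate remaining + first: "g" + "phokmil" = "gphokmil"

gphokmil


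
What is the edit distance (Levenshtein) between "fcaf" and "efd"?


Computing edit distance: "fcaf" -> "efd"
DP table:
           e    f    d
      0    1    2    3
  f   1    1    1    2
  c   2    2    2    2
  a   3    3    3    3
  f   4    4    3    4
Edit distance = dp[4][3] = 4

4


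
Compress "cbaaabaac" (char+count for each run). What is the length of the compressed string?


Input: cbaaabaac
Runs:
  'c' x 1 => "c1"
  'b' x 1 => "b1"
  'a' x 3 => "a3"
  'b' x 1 => "b1"
  'a' x 2 => "a2"
  'c' x 1 => "c1"
Compressed: "c1b1a3b1a2c1"
Compressed length: 12

12


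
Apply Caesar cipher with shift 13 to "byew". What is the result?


Caesar cipher: shift "byew" by 13
  'b' (pos 1) + 13 = pos 14 = 'o'
  'y' (pos 24) + 13 = pos 11 = 'l'
  'e' (pos 4) + 13 = pos 17 = 'r'
  'w' (pos 22) + 13 = pos 9 = 'j'
Result: olrj

olrj


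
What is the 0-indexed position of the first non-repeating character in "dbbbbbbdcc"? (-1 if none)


Input: dbbbbbbdcc
Character frequencies:
  'b': 6
  'c': 2
  'd': 2
Scanning left to right for freq == 1:
  Position 0 ('d'): freq=2, skip
  Position 1 ('b'): freq=6, skip
  Position 2 ('b'): freq=6, skip
  Position 3 ('b'): freq=6, skip
  Position 4 ('b'): freq=6, skip
  Position 5 ('b'): freq=6, skip
  Position 6 ('b'): freq=6, skip
  Position 7 ('d'): freq=2, skip
  Position 8 ('c'): freq=2, skip
  Position 9 ('c'): freq=2, skip
  No unique character found => answer = -1

-1


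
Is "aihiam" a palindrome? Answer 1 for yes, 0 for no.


Input: aihiam
Reversed: maihia
  Compare pos 0 ('a') with pos 5 ('m'): MISMATCH
  Compare pos 1 ('i') with pos 4 ('a'): MISMATCH
  Compare pos 2 ('h') with pos 3 ('i'): MISMATCH
Result: not a palindrome

0


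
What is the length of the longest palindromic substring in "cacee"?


Input: "cacee"
Checking substrings for palindromes:
  [0:3] "cac" (len 3) => palindrome
  [3:5] "ee" (len 2) => palindrome
Longest palindromic substring: "cac" with length 3

3


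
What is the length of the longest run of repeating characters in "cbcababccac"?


Input: "cbcababccac"
Scanning for longest run:
  Position 1 ('b'): new char, reset run to 1
  Position 2 ('c'): new char, reset run to 1
  Position 3 ('a'): new char, reset run to 1
  Position 4 ('b'): new char, reset run to 1
  Position 5 ('a'): new char, reset run to 1
  Position 6 ('b'): new char, reset run to 1
  Position 7 ('c'): new char, reset run to 1
  Position 8 ('c'): continues run of 'c', length=2
  Position 9 ('a'): new char, reset run to 1
  Position 10 ('c'): new char, reset run to 1
Longest run: 'c' with length 2

2


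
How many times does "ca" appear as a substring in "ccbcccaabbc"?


Searching for "ca" in "ccbcccaabbc"
Scanning each position:
  Position 0: "cc" => no
  Position 1: "cb" => no
  Position 2: "bc" => no
  Position 3: "cc" => no
  Position 4: "cc" => no
  Position 5: "ca" => MATCH
  Position 6: "aa" => no
  Position 7: "ab" => no
  Position 8: "bb" => no
  Position 9: "bc" => no
Total occurrences: 1

1


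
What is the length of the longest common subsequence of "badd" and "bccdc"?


LCS of "badd" and "bccdc"
DP table:
           b    c    c    d    c
      0    0    0    0    0    0
  b   0    1    1    1    1    1
  a   0    1    1    1    1    1
  d   0    1    1    1    2    2
  d   0    1    1    1    2    2
LCS length = dp[4][5] = 2

2


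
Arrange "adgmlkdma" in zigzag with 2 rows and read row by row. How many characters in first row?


Zigzag "adgmlkdma" into 2 rows:
Placing characters:
  'a' => row 0
  'd' => row 1
  'g' => row 0
  'm' => row 1
  'l' => row 0
  'k' => row 1
  'd' => row 0
  'm' => row 1
  'a' => row 0
Rows:
  Row 0: "aglda"
  Row 1: "dmkm"
First row length: 5

5


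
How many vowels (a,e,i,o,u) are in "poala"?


Input: poala
Checking each character:
  'p' at position 0: consonant
  'o' at position 1: vowel (running total: 1)
  'a' at position 2: vowel (running total: 2)
  'l' at position 3: consonant
  'a' at position 4: vowel (running total: 3)
Total vowels: 3

3


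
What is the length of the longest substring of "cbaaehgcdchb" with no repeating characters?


Input: "cbaaehgcdchb"
Sliding window (track last position of each char):
  Position 0 ('c'): window [0,0] length 1 -- new best
  Position 1 ('b'): window [0,1] length 2 -- new best
  Position 2 ('a'): window [0,2] length 3 -- new best
  Position 3 ('a'): repeat (last at 2), move window start to 3
  Position 3 ('a'): window [3,3] length 1
  Position 4 ('e'): window [3,4] length 2
  Position 5 ('h'): window [3,5] length 3
  Position 6 ('g'): window [3,6] length 4 -- new best
  Position 7 ('c'): window [3,7] length 5 -- new best
  Position 8 ('d'): window [3,8] length 6 -- new best
  Position 9 ('c'): repeat (last at 7), move window start to 8
  Position 9 ('c'): window [8,9] length 2
  Position 10 ('h'): window [8,10] length 3
  Position 11 ('b'): window [8,11] length 4
Longest substring with no repeats: "aehgcd" with length 6

6


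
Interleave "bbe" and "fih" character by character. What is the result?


Interleaving "bbe" and "fih":
  Position 0: 'b' from first, 'f' from second => "bf"
  Position 1: 'b' from first, 'i' from second => "bi"
  Position 2: 'e' from first, 'h' from second => "eh"
Result: bfbieh

bfbieh


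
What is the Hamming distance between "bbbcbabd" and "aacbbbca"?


Comparing "bbbcbabd" and "aacbbbca" position by position:
  Position 0: 'b' vs 'a' => differ
  Position 1: 'b' vs 'a' => differ
  Position 2: 'b' vs 'c' => differ
  Position 3: 'c' vs 'b' => differ
  Position 4: 'b' vs 'b' => same
  Position 5: 'a' vs 'b' => differ
  Position 6: 'b' vs 'c' => differ
  Position 7: 'd' vs 'a' => differ
Total differences (Hamming distance): 7

7


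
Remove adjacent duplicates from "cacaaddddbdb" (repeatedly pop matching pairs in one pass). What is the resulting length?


Input: cacaaddddbdb
Stack-based adjacent duplicate removal:
  Read 'c': push. Stack: c
  Read 'a': push. Stack: ca
  Read 'c': push. Stack: cac
  Read 'a': push. Stack: caca
  Read 'a': matches stack top 'a' => pop. Stack: cac
  Read 'd': push. Stack: cacd
  Read 'd': matches stack top 'd' => pop. Stack: cac
  Read 'd': push. Stack: cacd
  Read 'd': matches stack top 'd' => pop. Stack: cac
  Read 'b': push. Stack: cacb
  Read 'd': push. Stack: cacbd
  Read 'b': push. Stack: cacbdb
Final stack: "cacbdb" (length 6)

6


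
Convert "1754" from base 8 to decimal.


Input: "1754" in base 8
Positional expansion:
  Digit '1' (value 1) x 8^3 = 512
  Digit '7' (value 7) x 8^2 = 448
  Digit '5' (value 5) x 8^1 = 40
  Digit '4' (value 4) x 8^0 = 4
Sum = 1004

1004


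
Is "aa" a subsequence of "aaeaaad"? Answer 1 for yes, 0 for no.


Check if "aa" is a subsequence of "aaeaaad"
Greedy scan:
  Position 0 ('a'): matches sub[0] = 'a'
  Position 1 ('a'): matches sub[1] = 'a'
  Position 2 ('e'): no match needed
  Position 3 ('a'): no match needed
  Position 4 ('a'): no match needed
  Position 5 ('a'): no match needed
  Position 6 ('d'): no match needed
All 2 characters matched => is a subsequence

1


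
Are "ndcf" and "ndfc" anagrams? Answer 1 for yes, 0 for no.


Strings: "ndcf", "ndfc"
Sorted first:  cdfn
Sorted second: cdfn
Sorted forms match => anagrams

1


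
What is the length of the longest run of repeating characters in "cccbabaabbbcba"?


Input: "cccbabaabbbcba"
Scanning for longest run:
  Position 1 ('c'): continues run of 'c', length=2
  Position 2 ('c'): continues run of 'c', length=3
  Position 3 ('b'): new char, reset run to 1
  Position 4 ('a'): new char, reset run to 1
  Position 5 ('b'): new char, reset run to 1
  Position 6 ('a'): new char, reset run to 1
  Position 7 ('a'): continues run of 'a', length=2
  Position 8 ('b'): new char, reset run to 1
  Position 9 ('b'): continues run of 'b', length=2
  Position 10 ('b'): continues run of 'b', length=3
  Position 11 ('c'): new char, reset run to 1
  Position 12 ('b'): new char, reset run to 1
  Position 13 ('a'): new char, reset run to 1
Longest run: 'c' with length 3

3


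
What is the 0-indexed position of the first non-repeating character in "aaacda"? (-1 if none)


Input: aaacda
Character frequencies:
  'a': 4
  'c': 1
  'd': 1
Scanning left to right for freq == 1:
  Position 0 ('a'): freq=4, skip
  Position 1 ('a'): freq=4, skip
  Position 2 ('a'): freq=4, skip
  Position 3 ('c'): unique! => answer = 3

3


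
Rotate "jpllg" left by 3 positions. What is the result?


Input: "jpllg", rotate left by 3
First 3 characters: "jpl"
Remaining characters: "lg"
Concatenate remaining + first: "lg" + "jpl" = "lgjpl"

lgjpl


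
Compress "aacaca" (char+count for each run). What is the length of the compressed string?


Input: aacaca
Runs:
  'a' x 2 => "a2"
  'c' x 1 => "c1"
  'a' x 1 => "a1"
  'c' x 1 => "c1"
  'a' x 1 => "a1"
Compressed: "a2c1a1c1a1"
Compressed length: 10

10


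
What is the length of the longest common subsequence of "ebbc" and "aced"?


LCS of "ebbc" and "aced"
DP table:
           a    c    e    d
      0    0    0    0    0
  e   0    0    0    1    1
  b   0    0    0    1    1
  b   0    0    0    1    1
  c   0    0    1    1    1
LCS length = dp[4][4] = 1

1


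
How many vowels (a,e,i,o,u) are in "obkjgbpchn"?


Input: obkjgbpchn
Checking each character:
  'o' at position 0: vowel (running total: 1)
  'b' at position 1: consonant
  'k' at position 2: consonant
  'j' at position 3: consonant
  'g' at position 4: consonant
  'b' at position 5: consonant
  'p' at position 6: consonant
  'c' at position 7: consonant
  'h' at position 8: consonant
  'n' at position 9: consonant
Total vowels: 1

1


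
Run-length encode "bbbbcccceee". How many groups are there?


Input: bbbbcccceee
Scanning for consecutive runs:
  Group 1: 'b' x 4 (positions 0-3)
  Group 2: 'c' x 4 (positions 4-7)
  Group 3: 'e' x 3 (positions 8-10)
Total groups: 3

3
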